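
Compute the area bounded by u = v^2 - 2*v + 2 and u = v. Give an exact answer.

Both boundary curves give u as a function of v, so integrate with respect to v. Setting them equal: v^2 - 3*v + 2 = 0, i.e. (v - 2)*(v - 1) = 0, so they meet at v = 1, 2.
For v in [1, 2], u = v^2 - 2*v + 2 is on the left; area = ∫[1,2] (-(v^2 - 3*v + 2)) dv = 1/6.

1/6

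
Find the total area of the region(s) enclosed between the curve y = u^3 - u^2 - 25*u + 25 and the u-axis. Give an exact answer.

1012/3

The curve meets the u-axis where u^3 - u^2 - 25*u + 25 = 0, i.e. (u - 5)*(u - 1)*(u + 5) = 0, at u = -5, 1, 5.
On [-5, 1] the curve lies above the axis; ∫[-5,1] (u^3 - u^2 - 25*u + 25) du = 252, giving area 252.
On [1, 5] the curve lies below the axis; ∫[1,5] (u^3 - u^2 - 25*u + 25) du = -256/3, giving area 256/3.
Total area = 252 + 256/3 = 1012/3.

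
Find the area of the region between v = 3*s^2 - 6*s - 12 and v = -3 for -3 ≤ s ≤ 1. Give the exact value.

48

The difference (3*s^2 - 6*s - 12) - (-3) = 3*s^2 - 6*s - 9 changes sign at s = -1 inside [-3, 1], so split the integral there.
∫[-3,-1] (3*s^2 - 6*s - 9) ds = 32.
∫[-1,1] (3*s^2 - 6*s - 9) ds = -16; the area of that piece is 16.
Total area = 32 + 16 = 48.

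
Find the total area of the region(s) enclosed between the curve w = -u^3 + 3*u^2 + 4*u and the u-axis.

131/4

The curve meets the u-axis where -u^3 + 3*u^2 + 4*u = 0, i.e. -u*(u - 4)*(u + 1) = 0, at u = -1, 0, 4.
On [-1, 0] the curve lies below the axis; ∫[-1,0] (-u^3 + 3*u^2 + 4*u) du = -3/4, giving area 3/4.
On [0, 4] the curve lies above the axis; ∫[0,4] (-u^3 + 3*u^2 + 4*u) du = 32, giving area 32.
Total area = 3/4 + 32 = 131/4.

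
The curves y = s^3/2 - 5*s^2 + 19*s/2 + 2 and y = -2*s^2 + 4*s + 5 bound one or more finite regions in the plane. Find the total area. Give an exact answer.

1/4

Set the curves equal: s^3/2 - 5*s^2 + 19*s/2 + 2 = -2*s^2 + 4*s + 5, so s^3/2 - 3*s^2 + 11*s/2 - 3 = 0, which factors as (s - 3)*(s - 2)*(s - 1)/2 = 0. The curves meet at s = 1, 2, 3.
On [1, 2], y = s^3/2 - 5*s^2 + 19*s/2 + 2 is on top; that piece has area ∫[1,2] (s^3/2 - 3*s^2 + 11*s/2 - 3) ds = 1/8.
On [2, 3], y = -2*s^2 + 4*s + 5 is on top; that piece has area ∫[2,3] (-(s^3/2 - 3*s^2 + 11*s/2 - 3)) ds = 1/8.
Total enclosed area = 1/8 + 1/8 = 1/4.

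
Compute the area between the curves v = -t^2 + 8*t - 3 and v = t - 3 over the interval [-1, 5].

The difference (-t^2 + 8*t - 3) - (t - 3) = -t^2 + 7*t changes sign at t = 0 inside [-1, 5], so split the integral there.
∫[-1,0] (-t^2 + 7*t) dt = -23/6; the area of that piece is 23/6.
∫[0,5] (-t^2 + 7*t) dt = 275/6.
Total area = 23/6 + 275/6 = 149/3.

149/3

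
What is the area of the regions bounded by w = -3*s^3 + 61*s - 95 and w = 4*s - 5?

Set the curves equal: -3*s^3 + 61*s - 95 = 4*s - 5, so -3*s^3 + 57*s - 90 = 0, which factors as -3*(s - 3)*(s - 2)*(s + 5) = 0. The curves meet at s = -5, 2, 3.
On [-5, 2], w = 4*s - 5 is on top; that piece has area ∫[-5,2] (-(-3*s^3 + 57*s - 90)) ds = 3087/4.
On [2, 3], w = -3*s^3 + 61*s - 95 is on top; that piece has area ∫[2,3] (-3*s^3 + 57*s - 90) ds = 15/4.
Total enclosed area = 3087/4 + 15/4 = 1551/2.

1551/2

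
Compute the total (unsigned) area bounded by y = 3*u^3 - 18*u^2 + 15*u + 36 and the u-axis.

The curve meets the u-axis where 3*u^3 - 18*u^2 + 15*u + 36 = 0, i.e. 3*(u - 4)*(u - 3)*(u + 1) = 0, at u = -1, 3, 4.
On [-1, 3] the curve lies above the axis; ∫[-1,3] (3*u^3 - 18*u^2 + 15*u + 36) du = 96, giving area 96.
On [3, 4] the curve lies below the axis; ∫[3,4] (3*u^3 - 18*u^2 + 15*u + 36) du = -9/4, giving area 9/4.
Total area = 96 + 9/4 = 393/4.

393/4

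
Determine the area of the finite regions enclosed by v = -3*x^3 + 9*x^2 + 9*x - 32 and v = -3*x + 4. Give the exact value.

Set the curves equal: -3*x^3 + 9*x^2 + 9*x - 32 = -3*x + 4, so -3*x^3 + 9*x^2 + 12*x - 36 = 0, which factors as -3*(x - 3)*(x - 2)*(x + 2) = 0. The curves meet at x = -2, 2, 3.
On [-2, 2], v = -3*x + 4 is on top; that piece has area ∫[-2,2] (-(-3*x^3 + 9*x^2 + 12*x - 36)) dx = 96.
On [2, 3], v = -3*x^3 + 9*x^2 + 9*x - 32 is on top; that piece has area ∫[2,3] (-3*x^3 + 9*x^2 + 12*x - 36) dx = 9/4.
Total enclosed area = 96 + 9/4 = 393/4.

393/4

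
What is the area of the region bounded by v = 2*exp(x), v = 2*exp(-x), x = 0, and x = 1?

On [0, 1], (2*exp(x)) - (2*exp(-x)) = 2*exp(x) - 2*exp(-x) is ≥ 0 throughout, so the area is a single integral of |2*exp(x) - 2*exp(-x)|.
∫[0,1] (2*exp(x) - 2*exp(-x)) dx = -4 + 2*exp(-1) + 2*exp(1).

-4 + 2*exp(-1) + 2*exp(1)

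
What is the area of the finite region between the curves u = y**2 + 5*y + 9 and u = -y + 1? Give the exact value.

4/3

Both boundary curves give u as a function of y, so integrate with respect to y. Setting them equal: y**2 + 6*y + 8 = 0, i.e. (y + 2)*(y + 4) = 0, so they meet at y = -4, -2.
For y in [-4, -2], u = y**2 + 5*y + 9 is on the left; area = ∫[-4,-2] (-(y**2 + 6*y + 8)) dy = 4/3.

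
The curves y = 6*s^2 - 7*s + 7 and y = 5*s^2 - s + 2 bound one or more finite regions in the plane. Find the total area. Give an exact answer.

32/3

Set the curves equal: 6*s^2 - 7*s + 7 = 5*s^2 - s + 2, so s^2 - 6*s + 5 = 0, which factors as (s - 5)*(s - 1) = 0. The curves meet at s = 1, 5.
On [1, 5], y = 5*s^2 - s + 2 is on top; that piece has area ∫[1,5] (-(s^2 - 6*s + 5)) ds = 32/3.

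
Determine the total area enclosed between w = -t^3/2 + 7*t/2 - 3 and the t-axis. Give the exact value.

131/8

The curve meets the t-axis where -t^3/2 + 7*t/2 - 3 = 0, i.e. -(t - 2)*(t - 1)*(t + 3)/2 = 0, at t = -3, 1, 2.
On [-3, 1] the curve lies below the axis; ∫[-3,1] (-t^3/2 + 7*t/2 - 3) dt = -16, giving area 16.
On [1, 2] the curve lies above the axis; ∫[1,2] (-t^3/2 + 7*t/2 - 3) dt = 3/8, giving area 3/8.
Total area = 16 + 3/8 = 131/8.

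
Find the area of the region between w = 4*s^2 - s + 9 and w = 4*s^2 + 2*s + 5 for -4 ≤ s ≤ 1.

On [-4, 1], (4*s^2 - s + 9) - (4*s^2 + 2*s + 5) = -3*s + 4 is ≥ 0 throughout, so the area is a single integral of |-3*s + 4|.
∫[-4,1] (-3*s + 4) ds = 85/2.

85/2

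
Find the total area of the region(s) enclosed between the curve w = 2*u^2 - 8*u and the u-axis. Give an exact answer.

64/3

The curve meets the u-axis where 2*u^2 - 8*u = 0, i.e. 2*u*(u - 4) = 0, at u = 0, 4.
On [0, 4] the curve lies below the axis; ∫[0,4] (2*u^2 - 8*u) du = -64/3, giving area 64/3.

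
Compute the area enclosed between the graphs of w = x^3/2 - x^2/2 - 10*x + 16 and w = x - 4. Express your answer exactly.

3901/24

Set the curves equal: x^3/2 - x^2/2 - 10*x + 16 = x - 4, so x^3/2 - x^2/2 - 11*x + 20 = 0, which factors as (x - 4)*(x - 2)*(x + 5)/2 = 0. The curves meet at x = -5, 2, 4.
On [-5, 2], w = x^3/2 - x^2/2 - 10*x + 16 is on top; that piece has area ∫[-5,2] (x^3/2 - x^2/2 - 11*x + 20) dx = 3773/24.
On [2, 4], w = x - 4 is on top; that piece has area ∫[2,4] (-(x^3/2 - x^2/2 - 11*x + 20)) dx = 16/3.
Total enclosed area = 3773/24 + 16/3 = 3901/24.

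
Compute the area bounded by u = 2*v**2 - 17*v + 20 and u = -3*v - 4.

Both boundary curves give u as a function of v, so integrate with respect to v. Setting them equal: 2*v**2 - 14*v + 24 = 0, i.e. 2*(v - 4)*(v - 3) = 0, so they meet at v = 3, 4.
For v in [3, 4], u = 2*v**2 - 17*v + 20 is on the left; area = ∫[3,4] (-(2*v**2 - 14*v + 24)) dv = 1/3.

1/3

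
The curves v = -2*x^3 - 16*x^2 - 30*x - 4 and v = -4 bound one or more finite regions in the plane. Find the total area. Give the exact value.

Set the curves equal: -2*x^3 - 16*x^2 - 30*x - 4 = -4, so -2*x^3 - 16*x^2 - 30*x = 0, which factors as -2*x*(x + 3)*(x + 5) = 0. The curves meet at x = -5, -3, 0.
On [-5, -3], v = -4 is on top; that piece has area ∫[-5,-3] (-(-2*x^3 - 16*x^2 - 30*x)) dx = 32/3.
On [-3, 0], v = -2*x^3 - 16*x^2 - 30*x - 4 is on top; that piece has area ∫[-3,0] (-2*x^3 - 16*x^2 - 30*x) dx = 63/2.
Total enclosed area = 32/3 + 63/2 = 253/6.

253/6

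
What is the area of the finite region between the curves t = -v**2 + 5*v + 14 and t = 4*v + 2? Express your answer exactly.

343/6

Both boundary curves give t as a function of v, so integrate with respect to v. Setting them equal: -v**2 + v + 12 = 0, i.e. -(v - 4)*(v + 3) = 0, so they meet at v = -3, 4.
For v in [-3, 4], t = -v**2 + 5*v + 14 is on the right; area = ∫[-3,4] (-v**2 + v + 12) dv = 343/6.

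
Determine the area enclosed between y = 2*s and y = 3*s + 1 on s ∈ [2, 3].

On [2, 3], (2*s) - (3*s + 1) = -s - 1 is ≤ 0 throughout, so the area is a single integral of |-s - 1|.
∫[2,3] (-s - 1) ds = -7/2; the area of that piece is 7/2.

7/2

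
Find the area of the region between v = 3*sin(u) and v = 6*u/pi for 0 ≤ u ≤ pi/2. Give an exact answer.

On [0, pi/2], (3*sin(u)) - (6*u/pi) = -6*u/pi + 3*sin(u) is ≥ 0 throughout, so the area is a single integral of |-6*u/pi + 3*sin(u)|.
∫[0,pi/2] (-6*u/pi + 3*sin(u)) du = 3 - 3*pi/4.

3 - 3*pi/4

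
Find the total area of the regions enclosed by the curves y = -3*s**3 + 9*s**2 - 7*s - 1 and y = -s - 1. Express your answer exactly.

Set the curves equal: -3*s**3 + 9*s**2 - 7*s - 1 = -s - 1, so -3*s**3 + 9*s**2 - 6*s = 0, which factors as -3*s*(s - 2)*(s - 1) = 0. The curves meet at s = 0, 1, 2.
On [0, 1], y = -s - 1 is on top; that piece has area ∫[0,1] (-(-3*s**3 + 9*s**2 - 6*s)) ds = 3/4.
On [1, 2], y = -3*s**3 + 9*s**2 - 7*s - 1 is on top; that piece has area ∫[1,2] (-3*s**3 + 9*s**2 - 6*s) ds = 3/4.
Total enclosed area = 3/4 + 3/4 = 3/2.

3/2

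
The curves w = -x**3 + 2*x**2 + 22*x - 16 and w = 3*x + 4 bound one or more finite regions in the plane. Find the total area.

2521/12

Set the curves equal: -x**3 + 2*x**2 + 22*x - 16 = 3*x + 4, so -x**3 + 2*x**2 + 19*x - 20 = 0, which factors as -(x - 5)*(x - 1)*(x + 4) = 0. The curves meet at x = -4, 1, 5.
On [-4, 1], w = 3*x + 4 is on top; that piece has area ∫[-4,1] (-(-x**3 + 2*x**2 + 19*x - 20)) dx = 1625/12.
On [1, 5], w = -x**3 + 2*x**2 + 22*x - 16 is on top; that piece has area ∫[1,5] (-x**3 + 2*x**2 + 19*x - 20) dx = 224/3.
Total enclosed area = 1625/12 + 224/3 = 2521/12.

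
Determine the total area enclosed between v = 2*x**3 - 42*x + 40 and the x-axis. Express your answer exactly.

999/2

The curve meets the x-axis where 2*x**3 - 42*x + 40 = 0, i.e. 2*(x - 4)*(x - 1)*(x + 5) = 0, at x = -5, 1, 4.
On [-5, 1] the curve lies above the axis; ∫[-5,1] (2*x**3 - 42*x + 40) dx = 432, giving area 432.
On [1, 4] the curve lies below the axis; ∫[1,4] (2*x**3 - 42*x + 40) dx = -135/2, giving area 135/2.
Total area = 432 + 135/2 = 999/2.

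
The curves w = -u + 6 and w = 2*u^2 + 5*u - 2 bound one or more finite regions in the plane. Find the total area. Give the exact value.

Set the curves equal: -u + 6 = 2*u^2 + 5*u - 2, so -2*u^2 - 6*u + 8 = 0, which factors as -2*(u - 1)*(u + 4) = 0. The curves meet at u = -4, 1.
On [-4, 1], w = -u + 6 is on top; that piece has area ∫[-4,1] (-2*u^2 - 6*u + 8) du = 125/3.

125/3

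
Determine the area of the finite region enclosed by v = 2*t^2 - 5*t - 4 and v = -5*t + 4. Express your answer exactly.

64/3

Set the curves equal: 2*t^2 - 5*t - 4 = -5*t + 4, so 2*t^2 - 8 = 0, which factors as 2*(t - 2)*(t + 2) = 0. The curves meet at t = -2, 2.
On [-2, 2], v = -5*t + 4 is on top; that piece has area ∫[-2,2] (-(2*t^2 - 8)) dt = 64/3.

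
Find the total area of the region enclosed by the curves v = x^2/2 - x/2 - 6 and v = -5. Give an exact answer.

9/4

Set the curves equal: x^2/2 - x/2 - 6 = -5, so x^2/2 - x/2 - 1 = 0, which factors as (x - 2)*(x + 1)/2 = 0. The curves meet at x = -1, 2.
On [-1, 2], v = -5 is on top; that piece has area ∫[-1,2] (-(x^2/2 - x/2 - 1)) dx = 9/4.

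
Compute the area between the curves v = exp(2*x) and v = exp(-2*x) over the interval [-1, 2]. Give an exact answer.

The difference (exp(2*x)) - (exp(-2*x)) = exp(2*x) - exp(-2*x) changes sign at x = 0 inside [-1, 2], so split the integral there.
∫[-1,0] (exp(2*x) - exp(-2*x)) dx = -exp(2)/2 - exp(-2)/2 + 1; the area of that piece is -1 + exp(-2)/2 + exp(2)/2.
∫[0,2] (exp(2*x) - exp(-2*x)) dx = -1 + exp(-4)/2 + exp(4)/2.
Total area = (-1 + exp(-2)/2 + exp(2)/2) + (-1 + exp(-4)/2 + exp(4)/2) = -2 + exp(-4)/2 + exp(-2)/2 + exp(2)/2 + exp(4)/2.

-2 + exp(-4)/2 + exp(-2)/2 + exp(2)/2 + exp(4)/2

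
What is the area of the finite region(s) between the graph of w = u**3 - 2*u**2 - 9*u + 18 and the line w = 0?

443/6

The curve meets the u-axis where u**3 - 2*u**2 - 9*u + 18 = 0, i.e. (u - 3)*(u - 2)*(u + 3) = 0, at u = -3, 2, 3.
On [-3, 2] the curve lies above the axis; ∫[-3,2] (u**3 - 2*u**2 - 9*u + 18) du = 875/12, giving area 875/12.
On [2, 3] the curve lies below the axis; ∫[2,3] (u**3 - 2*u**2 - 9*u + 18) du = -11/12, giving area 11/12.
Total area = 875/12 + 11/12 = 443/6.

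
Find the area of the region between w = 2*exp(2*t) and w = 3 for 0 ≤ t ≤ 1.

The difference (2*exp(2*t)) - (3) = 2*exp(2*t) - 3 changes sign at t = -log(2)/2 + log(3)/2 inside [0, 1], so split the integral there.
∫[0,-log(2)/2 + log(3)/2] (2*exp(2*t) - 3) dt = log(2*sqrt(6)/9) + 1/2; the area of that piece is -1/2 + log(3*sqrt(6)/4).
∫[-log(2)/2 + log(3)/2,1] (2*exp(2*t) - 3) dt = -9/2 - 3*log(2)/2 + 3*log(3)/2 + exp(2).
Total area = (-1/2 + log(3*sqrt(6)/4)) + (-9/2 - 3*log(2)/2 + 3*log(3)/2 + exp(2)) = -5 - 7*log(2)/2 + log(6)/2 + 5*log(3)/2 + exp(2).

-5 - 7*log(2)/2 + log(6)/2 + 5*log(3)/2 + exp(2)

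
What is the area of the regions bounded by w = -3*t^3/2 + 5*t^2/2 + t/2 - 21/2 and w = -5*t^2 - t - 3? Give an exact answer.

74

Set the curves equal: -3*t^3/2 + 5*t^2/2 + t/2 - 21/2 = -5*t^2 - t - 3, so -3*t^3/2 + 15*t^2/2 + 3*t/2 - 15/2 = 0, which factors as -3*(t - 5)*(t - 1)*(t + 1)/2 = 0. The curves meet at t = -1, 1, 5.
On [-1, 1], w = -5*t^2 - t - 3 is on top; that piece has area ∫[-1,1] (-(-3*t^3/2 + 15*t^2/2 + 3*t/2 - 15/2)) dt = 10.
On [1, 5], w = -3*t^3/2 + 5*t^2/2 + t/2 - 21/2 is on top; that piece has area ∫[1,5] (-3*t^3/2 + 15*t^2/2 + 3*t/2 - 15/2) dt = 64.
Total enclosed area = 10 + 64 = 74.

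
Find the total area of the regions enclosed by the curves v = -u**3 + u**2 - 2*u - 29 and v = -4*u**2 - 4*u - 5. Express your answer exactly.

443/6

Set the curves equal: -u**3 + u**2 - 2*u - 29 = -4*u**2 - 4*u - 5, so -u**3 + 5*u**2 + 2*u - 24 = 0, which factors as -(u - 4)*(u - 3)*(u + 2) = 0. The curves meet at u = -2, 3, 4.
On [-2, 3], v = -4*u**2 - 4*u - 5 is on top; that piece has area ∫[-2,3] (-(-u**3 + 5*u**2 + 2*u - 24)) du = 875/12.
On [3, 4], v = -u**3 + u**2 - 2*u - 29 is on top; that piece has area ∫[3,4] (-u**3 + 5*u**2 + 2*u - 24) du = 11/12.
Total enclosed area = 875/12 + 11/12 = 443/6.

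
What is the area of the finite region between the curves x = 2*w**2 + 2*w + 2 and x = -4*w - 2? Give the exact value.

1/3

Both boundary curves give x as a function of w, so integrate with respect to w. Setting them equal: 2*w**2 + 6*w + 4 = 0, i.e. 2*(w + 1)*(w + 2) = 0, so they meet at w = -2, -1.
For w in [-2, -1], x = 2*w**2 + 2*w + 2 is on the left; area = ∫[-2,-1] (-(2*w**2 + 6*w + 4)) dw = 1/3.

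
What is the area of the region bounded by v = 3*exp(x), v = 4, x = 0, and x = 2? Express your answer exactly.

The difference (3*exp(x)) - (4) = 3*exp(x) - 4 changes sign at x = log(4/3) inside [0, 2], so split the integral there.
∫[0,log(4/3)] (3*exp(x) - 4) dx = log(81/256) + 1; the area of that piece is -1 + log(256/81).
∫[log(4/3),2] (3*exp(x) - 4) dx = -12 - 4*log(3) + 8*log(2) + 3*exp(2).
Total area = (-1 + log(256/81)) + (-12 - 4*log(3) + 8*log(2) + 3*exp(2)) = -13 - 8*log(3) + 16*log(2) + 3*exp(2).

-13 - 8*log(3) + 16*log(2) + 3*exp(2)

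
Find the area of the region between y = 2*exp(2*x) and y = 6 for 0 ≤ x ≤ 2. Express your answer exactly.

The difference (2*exp(2*x)) - (6) = 2*exp(2*x) - 6 changes sign at x = log(3)/2 inside [0, 2], so split the integral there.
∫[0,log(3)/2] (2*exp(2*x) - 6) dx = 2 - log(27); the area of that piece is -2 + log(27).
∫[log(3)/2,2] (2*exp(2*x) - 6) dx = -15 + 3*log(3) + exp(4).
Total area = (-2 + log(27)) + (-15 + 3*log(3) + exp(4)) = -17 + 6*log(3) + exp(4).

-17 + 6*log(3) + exp(4)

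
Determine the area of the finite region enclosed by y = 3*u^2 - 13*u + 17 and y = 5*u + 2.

32

Set the curves equal: 3*u^2 - 13*u + 17 = 5*u + 2, so 3*u^2 - 18*u + 15 = 0, which factors as 3*(u - 5)*(u - 1) = 0. The curves meet at u = 1, 5.
On [1, 5], y = 5*u + 2 is on top; that piece has area ∫[1,5] (-(3*u^2 - 18*u + 15)) du = 32.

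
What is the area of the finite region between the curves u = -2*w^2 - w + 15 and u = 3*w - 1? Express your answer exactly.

Both boundary curves give u as a function of w, so integrate with respect to w. Setting them equal: -2*w^2 - 4*w + 16 = 0, i.e. -2*(w - 2)*(w + 4) = 0, so they meet at w = -4, 2.
For w in [-4, 2], u = -2*w^2 - w + 15 is on the right; area = ∫[-4,2] (-2*w^2 - 4*w + 16) dw = 72.

72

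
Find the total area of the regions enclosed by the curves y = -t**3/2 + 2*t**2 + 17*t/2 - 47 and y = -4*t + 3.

Set the curves equal: -t**3/2 + 2*t**2 + 17*t/2 - 47 = -4*t + 3, so -t**3/2 + 2*t**2 + 25*t/2 - 50 = 0, which factors as -(t - 5)*(t - 4)*(t + 5)/2 = 0. The curves meet at t = -5, 4, 5.
On [-5, 4], y = -4*t + 3 is on top; that piece has area ∫[-5,4] (-(-t**3/2 + 2*t**2 + 25*t/2 - 50)) dt = 2673/8.
On [4, 5], y = -t**3/2 + 2*t**2 + 17*t/2 - 47 is on top; that piece has area ∫[4,5] (-t**3/2 + 2*t**2 + 25*t/2 - 50) dt = 19/24.
Total enclosed area = 2673/8 + 19/24 = 4019/12.

4019/12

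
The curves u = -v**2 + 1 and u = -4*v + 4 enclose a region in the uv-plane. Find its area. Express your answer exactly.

Both boundary curves give u as a function of v, so integrate with respect to v. Setting them equal: -v**2 + 4*v - 3 = 0, i.e. -(v - 3)*(v - 1) = 0, so they meet at v = 1, 3.
For v in [1, 3], u = -v**2 + 1 is on the right; area = ∫[1,3] (-v**2 + 4*v - 3) dv = 4/3.

4/3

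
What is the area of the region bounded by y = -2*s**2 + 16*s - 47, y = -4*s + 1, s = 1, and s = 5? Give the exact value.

112/3

The difference (-2*s**2 + 16*s - 47) - (-4*s + 1) = -2*s**2 + 20*s - 48 changes sign at s = 4 inside [1, 5], so split the integral there.
∫[1,4] (-2*s**2 + 20*s - 48) ds = -36; the area of that piece is 36.
∫[4,5] (-2*s**2 + 20*s - 48) ds = 4/3.
Total area = 36 + 4/3 = 112/3.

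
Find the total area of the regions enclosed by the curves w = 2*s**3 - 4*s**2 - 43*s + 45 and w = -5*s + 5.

2521/6

Set the curves equal: 2*s**3 - 4*s**2 - 43*s + 45 = -5*s + 5, so 2*s**3 - 4*s**2 - 38*s + 40 = 0, which factors as 2*(s - 5)*(s - 1)*(s + 4) = 0. The curves meet at s = -4, 1, 5.
On [-4, 1], w = 2*s**3 - 4*s**2 - 43*s + 45 is on top; that piece has area ∫[-4,1] (2*s**3 - 4*s**2 - 38*s + 40) ds = 1625/6.
On [1, 5], w = -5*s + 5 is on top; that piece has area ∫[1,5] (-(2*s**3 - 4*s**2 - 38*s + 40)) ds = 448/3.
Total enclosed area = 1625/6 + 448/3 = 2521/6.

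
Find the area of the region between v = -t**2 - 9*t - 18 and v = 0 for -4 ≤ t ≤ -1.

59/6

The difference (-t**2 - 9*t - 18) - (0) = -t**2 - 9*t - 18 changes sign at t = -3 inside [-4, -1], so split the integral there.
∫[-4,-3] (-t**2 - 9*t - 18) dt = 7/6.
∫[-3,-1] (-t**2 - 9*t - 18) dt = -26/3; the area of that piece is 26/3.
Total area = 7/6 + 26/3 = 59/6.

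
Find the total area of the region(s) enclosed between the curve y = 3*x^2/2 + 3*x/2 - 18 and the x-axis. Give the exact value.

343/4

The curve meets the x-axis where 3*x^2/2 + 3*x/2 - 18 = 0, i.e. 3*(x - 3)*(x + 4)/2 = 0, at x = -4, 3.
On [-4, 3] the curve lies below the axis; ∫[-4,3] (3*x^2/2 + 3*x/2 - 18) dx = -343/4, giving area 343/4.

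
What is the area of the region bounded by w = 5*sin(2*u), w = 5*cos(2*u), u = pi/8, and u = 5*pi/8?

On [pi/8, 5*pi/8], (5*sin(2*u)) - (5*cos(2*u)) = 5*sin(2*u) - 5*cos(2*u) is ≥ 0 throughout, so the area is a single integral of |5*sin(2*u) - 5*cos(2*u)|.
∫[pi/8,5*pi/8] (5*sin(2*u) - 5*cos(2*u)) du = 5*sqrt(2).

5*sqrt(2)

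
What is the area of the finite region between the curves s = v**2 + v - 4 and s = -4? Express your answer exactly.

1/6

Both boundary curves give s as a function of v, so integrate with respect to v. Setting them equal: v**2 + v = 0, i.e. v*(v + 1) = 0, so they meet at v = -1, 0.
For v in [-1, 0], s = v**2 + v - 4 is on the left; area = ∫[-1,0] (-(v**2 + v)) dv = 1/6.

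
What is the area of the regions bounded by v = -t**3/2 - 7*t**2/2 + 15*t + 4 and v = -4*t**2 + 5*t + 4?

Set the curves equal: -t**3/2 - 7*t**2/2 + 15*t + 4 = -4*t**2 + 5*t + 4, so -t**3/2 + t**2/2 + 10*t = 0, which factors as -t*(t - 5)*(t + 4)/2 = 0. The curves meet at t = -4, 0, 5.
On [-4, 0], v = -4*t**2 + 5*t + 4 is on top; that piece has area ∫[-4,0] (-(-t**3/2 + t**2/2 + 10*t)) dt = 112/3.
On [0, 5], v = -t**3/2 - 7*t**2/2 + 15*t + 4 is on top; that piece has area ∫[0,5] (-t**3/2 + t**2/2 + 10*t) dt = 1625/24.
Total enclosed area = 112/3 + 1625/24 = 2521/24.

2521/24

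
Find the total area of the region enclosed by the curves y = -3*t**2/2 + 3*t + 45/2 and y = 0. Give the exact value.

Set the curves equal: -3*t**2/2 + 3*t + 45/2 = 0, so -3*t**2/2 + 3*t + 45/2 = 0, which factors as -3*(t - 5)*(t + 3)/2 = 0. The curves meet at t = -3, 5.
On [-3, 5], y = -3*t**2/2 + 3*t + 45/2 is on top; that piece has area ∫[-3,5] (-3*t**2/2 + 3*t + 45/2) dt = 128.

128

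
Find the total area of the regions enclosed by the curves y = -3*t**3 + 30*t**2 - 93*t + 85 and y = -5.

Set the curves equal: -3*t**3 + 30*t**2 - 93*t + 85 = -5, so -3*t**3 + 30*t**2 - 93*t + 90 = 0, which factors as -3*(t - 5)*(t - 3)*(t - 2) = 0. The curves meet at t = 2, 3, 5.
On [2, 3], y = -5 is on top; that piece has area ∫[2,3] (-(-3*t**3 + 30*t**2 - 93*t + 90)) dt = 5/4.
On [3, 5], y = -3*t**3 + 30*t**2 - 93*t + 85 is on top; that piece has area ∫[3,5] (-3*t**3 + 30*t**2 - 93*t + 90) dt = 8.
Total enclosed area = 5/4 + 8 = 37/4.

37/4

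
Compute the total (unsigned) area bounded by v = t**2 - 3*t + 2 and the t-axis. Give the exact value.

1/6

The curve meets the t-axis where t**2 - 3*t + 2 = 0, i.e. (t - 2)*(t - 1) = 0, at t = 1, 2.
On [1, 2] the curve lies below the axis; ∫[1,2] (t**2 - 3*t + 2) dt = -1/6, giving area 1/6.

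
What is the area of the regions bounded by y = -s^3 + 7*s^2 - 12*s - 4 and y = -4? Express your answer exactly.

Set the curves equal: -s^3 + 7*s^2 - 12*s - 4 = -4, so -s^3 + 7*s^2 - 12*s = 0, which factors as -s*(s - 4)*(s - 3) = 0. The curves meet at s = 0, 3, 4.
On [0, 3], y = -4 is on top; that piece has area ∫[0,3] (-(-s^3 + 7*s^2 - 12*s)) ds = 45/4.
On [3, 4], y = -s^3 + 7*s^2 - 12*s - 4 is on top; that piece has area ∫[3,4] (-s^3 + 7*s^2 - 12*s) ds = 7/12.
Total enclosed area = 45/4 + 7/12 = 71/6.

71/6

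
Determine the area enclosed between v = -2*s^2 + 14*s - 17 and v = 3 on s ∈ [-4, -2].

484/3

On [-4, -2], (-2*s^2 + 14*s - 17) - (3) = -2*s^2 + 14*s - 20 is ≤ 0 throughout, so the area is a single integral of |-2*s^2 + 14*s - 20|.
∫[-4,-2] (-2*s^2 + 14*s - 20) ds = -484/3; the area of that piece is 484/3.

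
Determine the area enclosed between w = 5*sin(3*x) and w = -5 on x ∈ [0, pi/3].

On [0, pi/3], (5*sin(3*x)) - (-5) = 5*sin(3*x) + 5 is ≥ 0 throughout, so the area is a single integral of |5*sin(3*x) + 5|.
∫[0,pi/3] (5*sin(3*x) + 5) dx = 10/3 + 5*pi/3.

10/3 + 5*pi/3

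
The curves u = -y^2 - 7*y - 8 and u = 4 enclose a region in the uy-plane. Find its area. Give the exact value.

Both boundary curves give u as a function of y, so integrate with respect to y. Setting them equal: -y^2 - 7*y - 12 = 0, i.e. -(y + 3)*(y + 4) = 0, so they meet at y = -4, -3.
For y in [-4, -3], u = -y^2 - 7*y - 8 is on the right; area = ∫[-4,-3] (-y^2 - 7*y - 12) dy = 1/6.

1/6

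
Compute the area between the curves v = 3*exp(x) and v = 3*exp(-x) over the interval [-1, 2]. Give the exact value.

The difference (3*exp(x)) - (3*exp(-x)) = 3*exp(x) - 3*exp(-x) changes sign at x = 0 inside [-1, 2], so split the integral there.
∫[-1,0] (3*exp(x) - 3*exp(-x)) dx = -3*exp(1) - 3*exp(-1) + 6; the area of that piece is -6 + 3*exp(-1) + 3*exp(1).
∫[0,2] (3*exp(x) - 3*exp(-x)) dx = -6 + 3*exp(-2) + 3*exp(2).
Total area = (-6 + 3*exp(-1) + 3*exp(1)) + (-6 + 3*exp(-2) + 3*exp(2)) = -12 + 3*exp(-2) + 3*exp(-1) + 3*exp(1) + 3*exp(2).

-12 + 3*exp(-2) + 3*exp(-1) + 3*exp(1) + 3*exp(2)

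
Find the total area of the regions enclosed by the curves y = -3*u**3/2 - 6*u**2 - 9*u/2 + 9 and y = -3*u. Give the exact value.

Set the curves equal: -3*u**3/2 - 6*u**2 - 9*u/2 + 9 = -3*u, so -3*u**3/2 - 6*u**2 - 3*u/2 + 9 = 0, which factors as -3*(u - 1)*(u + 2)*(u + 3)/2 = 0. The curves meet at u = -3, -2, 1.
On [-3, -2], y = -3*u is on top; that piece has area ∫[-3,-2] (-(-3*u**3/2 - 6*u**2 - 3*u/2 + 9)) du = 7/8.
On [-2, 1], y = -3*u**3/2 - 6*u**2 - 9*u/2 + 9 is on top; that piece has area ∫[-2,1] (-3*u**3/2 - 6*u**2 - 3*u/2 + 9) du = 135/8.
Total enclosed area = 7/8 + 135/8 = 71/4.

71/4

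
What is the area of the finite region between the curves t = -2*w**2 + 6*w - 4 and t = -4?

Both boundary curves give t as a function of w, so integrate with respect to w. Setting them equal: -2*w**2 + 6*w = 0, i.e. -2*w*(w - 3) = 0, so they meet at w = 0, 3.
For w in [0, 3], t = -2*w**2 + 6*w - 4 is on the right; area = ∫[0,3] (-2*w**2 + 6*w) dw = 9.

9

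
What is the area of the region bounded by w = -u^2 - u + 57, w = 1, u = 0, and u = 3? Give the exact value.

309/2

On [0, 3], (-u^2 - u + 57) - (1) = -u^2 - u + 56 is ≥ 0 throughout, so the area is a single integral of |-u^2 - u + 56|.
∫[0,3] (-u^2 - u + 56) du = 309/2.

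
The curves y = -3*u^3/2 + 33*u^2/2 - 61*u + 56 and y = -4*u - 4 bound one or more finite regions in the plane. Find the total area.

Set the curves equal: -3*u^3/2 + 33*u^2/2 - 61*u + 56 = -4*u - 4, so -3*u^3/2 + 33*u^2/2 - 57*u + 60 = 0, which factors as -3*(u - 5)*(u - 4)*(u - 2)/2 = 0. The curves meet at u = 2, 4, 5.
On [2, 4], y = -4*u - 4 is on top; that piece has area ∫[2,4] (-(-3*u^3/2 + 33*u^2/2 - 57*u + 60)) du = 4.
On [4, 5], y = -3*u^3/2 + 33*u^2/2 - 61*u + 56 is on top; that piece has area ∫[4,5] (-3*u^3/2 + 33*u^2/2 - 57*u + 60) du = 5/8.
Total enclosed area = 4 + 5/8 = 37/8.

37/8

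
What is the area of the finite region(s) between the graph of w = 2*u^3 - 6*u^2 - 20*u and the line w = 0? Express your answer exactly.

The curve meets the u-axis where 2*u^3 - 6*u^2 - 20*u = 0, i.e. 2*u*(u - 5)*(u + 2) = 0, at u = -2, 0, 5.
On [-2, 0] the curve lies above the axis; ∫[-2,0] (2*u^3 - 6*u^2 - 20*u) du = 16, giving area 16.
On [0, 5] the curve lies below the axis; ∫[0,5] (2*u^3 - 6*u^2 - 20*u) du = -375/2, giving area 375/2.
Total area = 16 + 375/2 = 407/2.

407/2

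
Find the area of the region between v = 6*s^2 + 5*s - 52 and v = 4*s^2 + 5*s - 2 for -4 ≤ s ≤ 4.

944/3

On [-4, 4], (6*s^2 + 5*s - 52) - (4*s^2 + 5*s - 2) = 2*s^2 - 50 is ≤ 0 throughout, so the area is a single integral of |2*s^2 - 50|.
∫[-4,4] (2*s^2 - 50) ds = -944/3; the area of that piece is 944/3.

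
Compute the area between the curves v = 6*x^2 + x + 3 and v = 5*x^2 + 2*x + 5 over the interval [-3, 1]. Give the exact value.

12

The difference (6*x^2 + x + 3) - (5*x^2 + 2*x + 5) = x^2 - x - 2 changes sign at x = -1 inside [-3, 1], so split the integral there.
∫[-3,-1] (x^2 - x - 2) dx = 26/3.
∫[-1,1] (x^2 - x - 2) dx = -10/3; the area of that piece is 10/3.
Total area = 26/3 + 10/3 = 12.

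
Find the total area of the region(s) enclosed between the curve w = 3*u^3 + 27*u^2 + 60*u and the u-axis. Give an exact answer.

The curve meets the u-axis where 3*u^3 + 27*u^2 + 60*u = 0, i.e. 3*u*(u + 4)*(u + 5) = 0, at u = -5, -4, 0.
On [-5, -4] the curve lies above the axis; ∫[-5,-4] (3*u^3 + 27*u^2 + 60*u) du = 9/4, giving area 9/4.
On [-4, 0] the curve lies below the axis; ∫[-4,0] (3*u^3 + 27*u^2 + 60*u) du = -96, giving area 96.
Total area = 9/4 + 96 = 393/4.

393/4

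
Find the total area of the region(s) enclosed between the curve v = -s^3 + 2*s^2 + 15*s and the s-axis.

863/6

The curve meets the s-axis where -s^3 + 2*s^2 + 15*s = 0, i.e. -s*(s - 5)*(s + 3) = 0, at s = -3, 0, 5.
On [-3, 0] the curve lies below the axis; ∫[-3,0] (-s^3 + 2*s^2 + 15*s) ds = -117/4, giving area 117/4.
On [0, 5] the curve lies above the axis; ∫[0,5] (-s^3 + 2*s^2 + 15*s) ds = 1375/12, giving area 1375/12.
Total area = 117/4 + 1375/12 = 863/6.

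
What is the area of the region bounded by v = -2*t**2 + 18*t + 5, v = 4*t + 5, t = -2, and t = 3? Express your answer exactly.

235/3

The difference (-2*t**2 + 18*t + 5) - (4*t + 5) = -2*t**2 + 14*t changes sign at t = 0 inside [-2, 3], so split the integral there.
∫[-2,0] (-2*t**2 + 14*t) dt = -100/3; the area of that piece is 100/3.
∫[0,3] (-2*t**2 + 14*t) dt = 45.
Total area = 100/3 + 45 = 235/3.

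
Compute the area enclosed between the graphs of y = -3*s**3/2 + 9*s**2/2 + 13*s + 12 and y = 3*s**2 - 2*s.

Set the curves equal: -3*s**3/2 + 9*s**2/2 + 13*s + 12 = 3*s**2 - 2*s, so -3*s**3/2 + 3*s**2/2 + 15*s + 12 = 0, which factors as -3*(s - 4)*(s + 1)*(s + 2)/2 = 0. The curves meet at s = -2, -1, 4.
On [-2, -1], y = 3*s**2 - 2*s is on top; that piece has area ∫[-2,-1] (-(-3*s**3/2 + 3*s**2/2 + 15*s + 12)) ds = 11/8.
On [-1, 4], y = -3*s**3/2 + 9*s**2/2 + 13*s + 12 is on top; that piece has area ∫[-1,4] (-3*s**3/2 + 3*s**2/2 + 15*s + 12) ds = 875/8.
Total enclosed area = 11/8 + 875/8 = 443/4.

443/4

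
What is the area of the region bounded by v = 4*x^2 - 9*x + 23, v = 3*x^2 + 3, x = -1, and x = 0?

On [-1, 0], (4*x^2 - 9*x + 23) - (3*x^2 + 3) = x^2 - 9*x + 20 is ≥ 0 throughout, so the area is a single integral of |x^2 - 9*x + 20|.
∫[-1,0] (x^2 - 9*x + 20) dx = 149/6.

149/6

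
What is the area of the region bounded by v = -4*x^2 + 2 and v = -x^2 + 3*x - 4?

27/2

Set the curves equal: -4*x^2 + 2 = -x^2 + 3*x - 4, so -3*x^2 - 3*x + 6 = 0, which factors as -3*(x - 1)*(x + 2) = 0. The curves meet at x = -2, 1.
On [-2, 1], v = -4*x^2 + 2 is on top; that piece has area ∫[-2,1] (-3*x^2 - 3*x + 6) dx = 27/2.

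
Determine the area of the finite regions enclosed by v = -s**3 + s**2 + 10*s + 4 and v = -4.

Set the curves equal: -s**3 + s**2 + 10*s + 4 = -4, so -s**3 + s**2 + 10*s + 8 = 0, which factors as -(s - 4)*(s + 1)*(s + 2) = 0. The curves meet at s = -2, -1, 4.
On [-2, -1], v = -4 is on top; that piece has area ∫[-2,-1] (-(-s**3 + s**2 + 10*s + 8)) ds = 11/12.
On [-1, 4], v = -s**3 + s**2 + 10*s + 4 is on top; that piece has area ∫[-1,4] (-s**3 + s**2 + 10*s + 8) ds = 875/12.
Total enclosed area = 11/12 + 875/12 = 443/6.

443/6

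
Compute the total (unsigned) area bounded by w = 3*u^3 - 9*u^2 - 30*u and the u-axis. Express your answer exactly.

The curve meets the u-axis where 3*u^3 - 9*u^2 - 30*u = 0, i.e. 3*u*(u - 5)*(u + 2) = 0, at u = -2, 0, 5.
On [-2, 0] the curve lies above the axis; ∫[-2,0] (3*u^3 - 9*u^2 - 30*u) du = 24, giving area 24.
On [0, 5] the curve lies below the axis; ∫[0,5] (3*u^3 - 9*u^2 - 30*u) du = -1125/4, giving area 1125/4.
Total area = 24 + 1125/4 = 1221/4.

1221/4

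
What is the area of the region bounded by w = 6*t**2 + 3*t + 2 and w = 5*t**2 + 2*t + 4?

Set the curves equal: 6*t**2 + 3*t + 2 = 5*t**2 + 2*t + 4, so t**2 + t - 2 = 0, which factors as (t - 1)*(t + 2) = 0. The curves meet at t = -2, 1.
On [-2, 1], w = 5*t**2 + 2*t + 4 is on top; that piece has area ∫[-2,1] (-(t**2 + t - 2)) dt = 9/2.

9/2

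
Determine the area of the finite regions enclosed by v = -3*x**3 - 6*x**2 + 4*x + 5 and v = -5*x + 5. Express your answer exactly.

Set the curves equal: -3*x**3 - 6*x**2 + 4*x + 5 = -5*x + 5, so -3*x**3 - 6*x**2 + 9*x = 0, which factors as -3*x*(x - 1)*(x + 3) = 0. The curves meet at x = -3, 0, 1.
On [-3, 0], v = -5*x + 5 is on top; that piece has area ∫[-3,0] (-(-3*x**3 - 6*x**2 + 9*x)) dx = 135/4.
On [0, 1], v = -3*x**3 - 6*x**2 + 4*x + 5 is on top; that piece has area ∫[0,1] (-3*x**3 - 6*x**2 + 9*x) dx = 7/4.
Total enclosed area = 135/4 + 7/4 = 71/2.

71/2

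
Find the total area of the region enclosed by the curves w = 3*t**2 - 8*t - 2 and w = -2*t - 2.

4

Set the curves equal: 3*t**2 - 8*t - 2 = -2*t - 2, so 3*t**2 - 6*t = 0, which factors as 3*t*(t - 2) = 0. The curves meet at t = 0, 2.
On [0, 2], w = -2*t - 2 is on top; that piece has area ∫[0,2] (-(3*t**2 - 6*t)) dt = 4.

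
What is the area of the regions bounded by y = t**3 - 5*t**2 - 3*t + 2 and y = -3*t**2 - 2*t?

37/12

Set the curves equal: t**3 - 5*t**2 - 3*t + 2 = -3*t**2 - 2*t, so t**3 - 2*t**2 - t + 2 = 0, which factors as (t - 2)*(t - 1)*(t + 1) = 0. The curves meet at t = -1, 1, 2.
On [-1, 1], y = t**3 - 5*t**2 - 3*t + 2 is on top; that piece has area ∫[-1,1] (t**3 - 2*t**2 - t + 2) dt = 8/3.
On [1, 2], y = -3*t**2 - 2*t is on top; that piece has area ∫[1,2] (-(t**3 - 2*t**2 - t + 2)) dt = 5/12.
Total enclosed area = 8/3 + 5/12 = 37/12.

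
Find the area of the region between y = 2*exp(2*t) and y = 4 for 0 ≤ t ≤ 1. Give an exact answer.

The difference (2*exp(2*t)) - (4) = 2*exp(2*t) - 4 changes sign at t = log(2)/2 inside [0, 1], so split the integral there.
∫[0,log(2)/2] (2*exp(2*t) - 4) dt = 1 - log(4); the area of that piece is -1 + log(4).
∫[log(2)/2,1] (2*exp(2*t) - 4) dt = -6 + 2*log(2) + exp(2).
Total area = (-1 + log(4)) + (-6 + 2*log(2) + exp(2)) = -7 + 4*log(2) + exp(2).

-7 + 4*log(2) + exp(2)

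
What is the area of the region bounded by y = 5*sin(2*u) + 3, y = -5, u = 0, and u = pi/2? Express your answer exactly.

On [0, pi/2], (5*sin(2*u) + 3) - (-5) = 5*sin(2*u) + 8 is ≥ 0 throughout, so the area is a single integral of |5*sin(2*u) + 8|.
∫[0,pi/2] (5*sin(2*u) + 8) du = 5 + 4*pi.

5 + 4*pi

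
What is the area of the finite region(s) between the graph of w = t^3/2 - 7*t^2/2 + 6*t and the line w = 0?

The curve meets the t-axis where t^3/2 - 7*t^2/2 + 6*t = 0, i.e. t*(t - 4)*(t - 3)/2 = 0, at t = 0, 3, 4.
On [0, 3] the curve lies above the axis; ∫[0,3] (t^3/2 - 7*t^2/2 + 6*t) dt = 45/8, giving area 45/8.
On [3, 4] the curve lies below the axis; ∫[3,4] (t^3/2 - 7*t^2/2 + 6*t) dt = -7/24, giving area 7/24.
Total area = 45/8 + 7/24 = 71/12.

71/12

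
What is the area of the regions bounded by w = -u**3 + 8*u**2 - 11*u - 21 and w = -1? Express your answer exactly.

Set the curves equal: -u**3 + 8*u**2 - 11*u - 21 = -1, so -u**3 + 8*u**2 - 11*u - 20 = 0, which factors as -(u - 5)*(u - 4)*(u + 1) = 0. The curves meet at u = -1, 4, 5.
On [-1, 4], w = -1 is on top; that piece has area ∫[-1,4] (-(-u**3 + 8*u**2 - 11*u - 20)) du = 875/12.
On [4, 5], w = -u**3 + 8*u**2 - 11*u - 21 is on top; that piece has area ∫[4,5] (-u**3 + 8*u**2 - 11*u - 20) du = 11/12.
Total enclosed area = 875/12 + 11/12 = 443/6.

443/6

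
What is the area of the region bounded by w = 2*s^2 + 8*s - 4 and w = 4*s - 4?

8/3

Set the curves equal: 2*s^2 + 8*s - 4 = 4*s - 4, so 2*s^2 + 4*s = 0, which factors as 2*s*(s + 2) = 0. The curves meet at s = -2, 0.
On [-2, 0], w = 4*s - 4 is on top; that piece has area ∫[-2,0] (-(2*s^2 + 4*s)) ds = 8/3.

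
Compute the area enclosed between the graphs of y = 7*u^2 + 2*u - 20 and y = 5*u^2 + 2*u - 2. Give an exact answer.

72

Set the curves equal: 7*u^2 + 2*u - 20 = 5*u^2 + 2*u - 2, so 2*u^2 - 18 = 0, which factors as 2*(u - 3)*(u + 3) = 0. The curves meet at u = -3, 3.
On [-3, 3], y = 5*u^2 + 2*u - 2 is on top; that piece has area ∫[-3,3] (-(2*u^2 - 18)) du = 72.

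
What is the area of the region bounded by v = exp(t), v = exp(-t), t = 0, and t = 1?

-2 + exp(-1) + exp(1)

On [0, 1], (exp(t)) - (exp(-t)) = exp(t) - exp(-t) is ≥ 0 throughout, so the area is a single integral of |exp(t) - exp(-t)|.
∫[0,1] (exp(t) - exp(-t)) dt = -2 + exp(-1) + exp(1).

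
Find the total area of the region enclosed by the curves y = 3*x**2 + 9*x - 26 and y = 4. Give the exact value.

Set the curves equal: 3*x**2 + 9*x - 26 = 4, so 3*x**2 + 9*x - 30 = 0, which factors as 3*(x - 2)*(x + 5) = 0. The curves meet at x = -5, 2.
On [-5, 2], y = 4 is on top; that piece has area ∫[-5,2] (-(3*x**2 + 9*x - 30)) dx = 343/2.

343/2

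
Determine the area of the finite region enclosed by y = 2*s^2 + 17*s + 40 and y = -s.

Set the curves equal: 2*s^2 + 17*s + 40 = -s, so 2*s^2 + 18*s + 40 = 0, which factors as 2*(s + 4)*(s + 5) = 0. The curves meet at s = -5, -4.
On [-5, -4], y = -s is on top; that piece has area ∫[-5,-4] (-(2*s^2 + 18*s + 40)) ds = 1/3.

1/3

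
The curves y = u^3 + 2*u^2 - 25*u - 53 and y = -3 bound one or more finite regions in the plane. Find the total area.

Set the curves equal: u^3 + 2*u^2 - 25*u - 53 = -3, so u^3 + 2*u^2 - 25*u - 50 = 0, which factors as (u - 5)*(u + 2)*(u + 5) = 0. The curves meet at u = -5, -2, 5.
On [-5, -2], y = u^3 + 2*u^2 - 25*u - 53 is on top; that piece has area ∫[-5,-2] (u^3 + 2*u^2 - 25*u - 50) du = 153/4.
On [-2, 5], y = -3 is on top; that piece has area ∫[-2,5] (-(u^3 + 2*u^2 - 25*u - 50)) du = 4459/12.
Total enclosed area = 153/4 + 4459/12 = 2459/6.

2459/6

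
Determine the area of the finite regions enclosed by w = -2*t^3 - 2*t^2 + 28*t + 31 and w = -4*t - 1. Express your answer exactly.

863/3

Set the curves equal: -2*t^3 - 2*t^2 + 28*t + 31 = -4*t - 1, so -2*t^3 - 2*t^2 + 32*t + 32 = 0, which factors as -2*(t - 4)*(t + 1)*(t + 4) = 0. The curves meet at t = -4, -1, 4.
On [-4, -1], w = -4*t - 1 is on top; that piece has area ∫[-4,-1] (-(-2*t^3 - 2*t^2 + 32*t + 32)) dt = 117/2.
On [-1, 4], w = -2*t^3 - 2*t^2 + 28*t + 31 is on top; that piece has area ∫[-1,4] (-2*t^3 - 2*t^2 + 32*t + 32) dt = 1375/6.
Total enclosed area = 117/2 + 1375/6 = 863/3.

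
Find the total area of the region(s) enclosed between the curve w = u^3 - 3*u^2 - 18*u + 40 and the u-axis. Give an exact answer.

The curve meets the u-axis where u^3 - 3*u^2 - 18*u + 40 = 0, i.e. (u - 5)*(u - 2)*(u + 4) = 0, at u = -4, 2, 5.
On [-4, 2] the curve lies above the axis; ∫[-4,2] (u^3 - 3*u^2 - 18*u + 40) du = 216, giving area 216.
On [2, 5] the curve lies below the axis; ∫[2,5] (u^3 - 3*u^2 - 18*u + 40) du = -135/4, giving area 135/4.
Total area = 216 + 135/4 = 999/4.

999/4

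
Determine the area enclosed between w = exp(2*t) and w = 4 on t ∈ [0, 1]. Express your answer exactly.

The difference (exp(2*t)) - (4) = exp(2*t) - 4 changes sign at t = log(2) inside [0, 1], so split the integral there.
∫[0,log(2)] (exp(2*t) - 4) dt = 3/2 - log(16); the area of that piece is -3/2 + log(16).
∫[log(2),1] (exp(2*t) - 4) dt = -6 + 4*log(2) + exp(2)/2.
Total area = (-3/2 + log(16)) + (-6 + 4*log(2) + exp(2)/2) = -15/2 + exp(2)/2 + 8*log(2).

-15/2 + exp(2)/2 + 8*log(2)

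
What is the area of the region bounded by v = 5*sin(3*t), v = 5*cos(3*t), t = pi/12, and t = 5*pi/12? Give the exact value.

10*sqrt(2)/3

On [pi/12, 5*pi/12], (5*sin(3*t)) - (5*cos(3*t)) = 5*sin(3*t) - 5*cos(3*t) is ≥ 0 throughout, so the area is a single integral of |5*sin(3*t) - 5*cos(3*t)|.
∫[pi/12,5*pi/12] (5*sin(3*t) - 5*cos(3*t)) dt = 10*sqrt(2)/3.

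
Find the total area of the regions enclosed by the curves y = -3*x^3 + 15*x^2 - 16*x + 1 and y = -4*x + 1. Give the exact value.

71/2

Set the curves equal: -3*x^3 + 15*x^2 - 16*x + 1 = -4*x + 1, so -3*x^3 + 15*x^2 - 12*x = 0, which factors as -3*x*(x - 4)*(x - 1) = 0. The curves meet at x = 0, 1, 4.
On [0, 1], y = -4*x + 1 is on top; that piece has area ∫[0,1] (-(-3*x^3 + 15*x^2 - 12*x)) dx = 7/4.
On [1, 4], y = -3*x^3 + 15*x^2 - 16*x + 1 is on top; that piece has area ∫[1,4] (-3*x^3 + 15*x^2 - 12*x) dx = 135/4.
Total enclosed area = 7/4 + 135/4 = 71/2.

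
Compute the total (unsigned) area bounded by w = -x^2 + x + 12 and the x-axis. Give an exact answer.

343/6

The curve meets the x-axis where -x^2 + x + 12 = 0, i.e. -(x - 4)*(x + 3) = 0, at x = -3, 4.
On [-3, 4] the curve lies above the axis; ∫[-3,4] (-x^2 + x + 12) dx = 343/6, giving area 343/6.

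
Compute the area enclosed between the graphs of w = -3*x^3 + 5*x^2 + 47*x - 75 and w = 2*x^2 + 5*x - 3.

1741/4

Set the curves equal: -3*x^3 + 5*x^2 + 47*x - 75 = 2*x^2 + 5*x - 3, so -3*x^3 + 3*x^2 + 42*x - 72 = 0, which factors as -3*(x - 3)*(x - 2)*(x + 4) = 0. The curves meet at x = -4, 2, 3.
On [-4, 2], w = 2*x^2 + 5*x - 3 is on top; that piece has area ∫[-4,2] (-(-3*x^3 + 3*x^2 + 42*x - 72)) dx = 432.
On [2, 3], w = -3*x^3 + 5*x^2 + 47*x - 75 is on top; that piece has area ∫[2,3] (-3*x^3 + 3*x^2 + 42*x - 72) dx = 13/4.
Total enclosed area = 432 + 13/4 = 1741/4.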